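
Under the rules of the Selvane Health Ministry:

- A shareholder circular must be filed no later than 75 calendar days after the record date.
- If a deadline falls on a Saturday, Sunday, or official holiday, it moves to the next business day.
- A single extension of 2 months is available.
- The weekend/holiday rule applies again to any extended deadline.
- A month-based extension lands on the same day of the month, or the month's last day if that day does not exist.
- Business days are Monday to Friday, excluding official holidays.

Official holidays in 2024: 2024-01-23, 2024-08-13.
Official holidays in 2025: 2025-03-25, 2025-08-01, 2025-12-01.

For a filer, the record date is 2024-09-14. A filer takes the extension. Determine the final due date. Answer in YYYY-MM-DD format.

2025-01-28

From 2024-09-14, 75 calendar days later is 2024-11-28.
2024-11-28 is a Thursday and not a listed holiday, so it stands.
Applying the 2 months extension: 2 months after 2024-11-28 is 2025-01-28.
2025-01-28 (Tuesday) is already a business day.
Deadline: 2025-01-28.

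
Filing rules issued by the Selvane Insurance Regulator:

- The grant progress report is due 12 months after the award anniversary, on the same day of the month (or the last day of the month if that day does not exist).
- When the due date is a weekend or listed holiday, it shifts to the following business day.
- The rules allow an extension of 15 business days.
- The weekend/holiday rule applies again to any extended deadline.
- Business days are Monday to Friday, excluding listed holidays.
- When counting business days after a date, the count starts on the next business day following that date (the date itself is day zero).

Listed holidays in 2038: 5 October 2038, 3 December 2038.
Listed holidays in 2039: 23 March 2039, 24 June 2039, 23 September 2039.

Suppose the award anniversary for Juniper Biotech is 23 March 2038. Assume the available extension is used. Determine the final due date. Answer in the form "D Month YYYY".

12 months from 23 March 2038 is 23 March 2039.
23 March 2039 is a listed holiday; the next business day is 24 March 2039 (Thursday).
Counting 15 further business days from 24 March 2039 reaches 14 April 2039.
Since 14 April 2039 is a Thursday and not a holiday, the date is unchanged.
Deadline: 14 April 2039.

14 April 2039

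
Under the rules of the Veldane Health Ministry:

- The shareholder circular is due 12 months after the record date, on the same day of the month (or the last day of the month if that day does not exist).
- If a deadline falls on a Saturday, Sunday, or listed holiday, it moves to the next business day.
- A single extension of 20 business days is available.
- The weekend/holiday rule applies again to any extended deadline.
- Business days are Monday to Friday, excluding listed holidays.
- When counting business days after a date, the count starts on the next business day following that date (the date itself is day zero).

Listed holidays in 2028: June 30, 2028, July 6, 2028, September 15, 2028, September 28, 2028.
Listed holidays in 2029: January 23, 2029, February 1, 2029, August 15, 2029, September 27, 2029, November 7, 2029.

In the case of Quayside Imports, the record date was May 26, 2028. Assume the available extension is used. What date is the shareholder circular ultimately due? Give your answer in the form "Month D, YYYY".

Moving 12 months forward from May 26, 2028 on the corresponding day gives May 26, 2029.
May 26, 2029 is a Saturday; the next business day is May 28, 2029 (Monday).
Counting 20 further business days from May 28, 2029 reaches June 25, 2029.
Since June 25, 2029 is a Monday and not a holiday, the date is unchanged.
So the filing is due June 25, 2029.

June 25, 2029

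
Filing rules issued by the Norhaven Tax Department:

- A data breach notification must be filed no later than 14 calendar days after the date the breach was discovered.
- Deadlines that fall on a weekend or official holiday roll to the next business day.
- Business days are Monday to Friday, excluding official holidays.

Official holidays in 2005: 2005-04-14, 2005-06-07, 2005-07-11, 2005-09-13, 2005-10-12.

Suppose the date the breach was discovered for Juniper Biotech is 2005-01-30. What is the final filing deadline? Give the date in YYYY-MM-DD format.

Adding 14 calendar days to 2005-01-30 gives 2005-02-13.
2005-02-13 is a Sunday; the next business day is 2005-02-14 (Monday).
The final due date is 2005-02-14.

2005-02-14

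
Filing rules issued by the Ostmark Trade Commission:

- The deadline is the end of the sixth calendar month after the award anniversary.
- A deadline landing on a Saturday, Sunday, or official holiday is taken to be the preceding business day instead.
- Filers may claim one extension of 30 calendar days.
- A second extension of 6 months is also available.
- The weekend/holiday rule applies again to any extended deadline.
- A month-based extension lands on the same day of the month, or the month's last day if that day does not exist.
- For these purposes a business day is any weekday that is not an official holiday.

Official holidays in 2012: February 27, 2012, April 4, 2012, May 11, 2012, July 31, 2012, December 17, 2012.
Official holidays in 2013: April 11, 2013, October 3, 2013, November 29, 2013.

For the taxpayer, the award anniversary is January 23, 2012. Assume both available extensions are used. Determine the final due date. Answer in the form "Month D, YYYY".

February 28, 2013

6 months after January 23, 2012 is July 2012; that month ends on July 31, 2012.
Because July 31, 2012 is a listed holiday, the deadline becomes July 30, 2012 (Monday).
Applying the 30-calendar-day extension: July 30, 2012 + 30 days = August 29, 2012.
August 29, 2012 falls on a Wednesday, which is a business day, so no adjustment is needed.
Add 6 months to August 29, 2012: February 28, 2013 (day 29 does not exist in February, so the month's last day is used).
February 28, 2013 is a Thursday and not a listed holiday, so it stands.
The final due date is February 28, 2013.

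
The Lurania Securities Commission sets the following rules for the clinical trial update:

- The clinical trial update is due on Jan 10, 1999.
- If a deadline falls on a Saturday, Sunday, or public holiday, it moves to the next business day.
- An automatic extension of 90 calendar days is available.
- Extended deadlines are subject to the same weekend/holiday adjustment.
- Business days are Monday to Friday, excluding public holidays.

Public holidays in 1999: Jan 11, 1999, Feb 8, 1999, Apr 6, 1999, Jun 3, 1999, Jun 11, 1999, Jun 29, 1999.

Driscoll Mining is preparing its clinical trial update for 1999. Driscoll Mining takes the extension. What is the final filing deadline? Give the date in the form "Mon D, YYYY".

Apr 12, 1999

The statutory due date is Jan 10, 1999.
Jan 10, 1999 is a Sunday; the next business day is Jan 12, 1999 (Tuesday).
With the 90-day extension, Jan 12, 1999 becomes Apr 12, 1999.
Apr 12, 1999 is a Monday and not a listed holiday, so it stands.
So the filing is due Apr 12, 1999.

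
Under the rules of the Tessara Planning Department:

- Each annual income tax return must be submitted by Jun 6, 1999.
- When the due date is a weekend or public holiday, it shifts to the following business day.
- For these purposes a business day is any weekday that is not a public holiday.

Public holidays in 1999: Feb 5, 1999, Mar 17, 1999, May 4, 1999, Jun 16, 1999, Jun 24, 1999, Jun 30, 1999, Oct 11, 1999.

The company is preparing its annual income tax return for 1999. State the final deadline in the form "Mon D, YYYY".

The statutory due date is Jun 6, 1999.
Because Jun 6, 1999 is a Sunday, the deadline becomes Jun 7, 1999 (Monday).
Final deadline: Jun 7, 1999.

Jun 7, 1999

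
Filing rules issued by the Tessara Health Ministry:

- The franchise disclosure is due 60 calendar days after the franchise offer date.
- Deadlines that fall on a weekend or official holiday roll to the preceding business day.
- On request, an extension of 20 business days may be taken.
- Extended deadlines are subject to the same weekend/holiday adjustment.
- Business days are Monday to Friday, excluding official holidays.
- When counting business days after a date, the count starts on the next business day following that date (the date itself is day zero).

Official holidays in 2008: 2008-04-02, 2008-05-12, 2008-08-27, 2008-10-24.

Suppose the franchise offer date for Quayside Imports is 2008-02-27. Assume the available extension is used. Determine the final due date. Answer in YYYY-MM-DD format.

2008-05-26

60 calendar days after 2008-02-27 is 2008-04-27.
2008-04-27 is a Sunday, so it moves to the preceding business day, 2008-04-25 (Friday).
The 20-business-day extension runs from 2008-04-25 to 2008-05-26.
2008-05-26 falls on a Monday, which is a business day, so no adjustment is needed.
So the filing is due 2008-05-26.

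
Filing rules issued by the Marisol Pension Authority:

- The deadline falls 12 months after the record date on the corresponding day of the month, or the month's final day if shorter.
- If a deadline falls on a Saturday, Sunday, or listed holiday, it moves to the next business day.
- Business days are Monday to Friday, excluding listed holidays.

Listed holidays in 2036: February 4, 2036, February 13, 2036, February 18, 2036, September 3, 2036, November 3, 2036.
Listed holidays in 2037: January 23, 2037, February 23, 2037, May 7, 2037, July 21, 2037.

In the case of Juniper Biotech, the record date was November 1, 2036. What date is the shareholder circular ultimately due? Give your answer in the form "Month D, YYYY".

12 months from November 1, 2036 is November 1, 2037.
November 1, 2037 falls on a Sunday. Rolling to the next business day gives November 2, 2037, a Monday.
The final due date is November 2, 2037.

November 2, 2037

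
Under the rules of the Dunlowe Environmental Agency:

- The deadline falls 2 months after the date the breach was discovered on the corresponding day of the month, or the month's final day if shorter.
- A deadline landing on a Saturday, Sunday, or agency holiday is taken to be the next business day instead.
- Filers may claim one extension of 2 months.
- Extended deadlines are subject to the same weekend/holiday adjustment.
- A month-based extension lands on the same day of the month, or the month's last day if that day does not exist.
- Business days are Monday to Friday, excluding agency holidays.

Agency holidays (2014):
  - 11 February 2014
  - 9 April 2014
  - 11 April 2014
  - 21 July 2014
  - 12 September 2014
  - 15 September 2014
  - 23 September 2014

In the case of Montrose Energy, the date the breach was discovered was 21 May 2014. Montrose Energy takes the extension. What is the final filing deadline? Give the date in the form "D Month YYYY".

22 September 2014

Moving 2 months forward from 21 May 2014 on the corresponding day gives 21 July 2014.
21 July 2014 is a listed holiday, so it moves to the next business day, 22 July 2014 (Tuesday).
Add 2 months to 22 July 2014: 22 September 2014.
22 September 2014 is a Monday and not a listed holiday, so it stands.
So the filing is due 22 September 2014.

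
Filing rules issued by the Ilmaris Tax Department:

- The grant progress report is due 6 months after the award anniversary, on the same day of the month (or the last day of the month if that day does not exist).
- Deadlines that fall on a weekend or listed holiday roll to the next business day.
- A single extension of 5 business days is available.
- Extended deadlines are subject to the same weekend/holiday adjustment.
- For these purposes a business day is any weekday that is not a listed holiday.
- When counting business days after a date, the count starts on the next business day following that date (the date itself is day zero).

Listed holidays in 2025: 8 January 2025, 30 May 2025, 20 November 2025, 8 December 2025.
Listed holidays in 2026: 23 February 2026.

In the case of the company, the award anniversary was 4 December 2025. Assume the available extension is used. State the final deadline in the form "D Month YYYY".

11 June 2026

Moving 6 months forward from 4 December 2025 on the corresponding day gives 4 June 2026.
4 June 2026 (Thursday) is already a business day.
The 5-business-day extension runs from 4 June 2026 to 11 June 2026.
11 June 2026 (Thursday) is already a business day.
The final due date is 11 June 2026.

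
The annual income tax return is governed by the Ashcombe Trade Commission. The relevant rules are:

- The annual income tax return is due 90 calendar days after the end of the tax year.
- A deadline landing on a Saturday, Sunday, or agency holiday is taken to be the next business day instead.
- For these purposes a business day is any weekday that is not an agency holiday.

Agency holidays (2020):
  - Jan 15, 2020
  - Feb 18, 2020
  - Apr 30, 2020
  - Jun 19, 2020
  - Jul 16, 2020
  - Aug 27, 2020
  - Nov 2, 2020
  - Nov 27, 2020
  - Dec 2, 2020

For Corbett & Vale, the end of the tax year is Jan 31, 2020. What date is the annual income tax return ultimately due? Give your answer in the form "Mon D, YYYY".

May 1, 2020

Adding 90 calendar days to Jan 31, 2020 gives Apr 30, 2020.
Apr 30, 2020 is a listed holiday; the next business day is May 1, 2020 (Friday).
The final due date is May 1, 2020.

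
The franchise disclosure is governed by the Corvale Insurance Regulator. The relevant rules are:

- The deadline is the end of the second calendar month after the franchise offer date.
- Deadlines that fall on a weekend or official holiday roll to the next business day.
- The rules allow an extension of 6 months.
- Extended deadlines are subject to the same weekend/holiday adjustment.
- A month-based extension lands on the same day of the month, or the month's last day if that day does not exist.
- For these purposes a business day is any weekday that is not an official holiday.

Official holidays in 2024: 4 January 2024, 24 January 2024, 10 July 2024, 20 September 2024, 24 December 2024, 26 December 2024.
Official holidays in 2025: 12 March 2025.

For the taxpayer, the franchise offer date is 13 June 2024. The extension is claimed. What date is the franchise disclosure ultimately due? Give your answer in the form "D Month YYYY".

The second month after 13 June 2024 is August 2024, whose last day is 31 August 2024.
31 August 2024 is a Saturday; the next business day is 2 September 2024 (Monday).
Add 6 months to 2 September 2024: 2 March 2025.
2 March 2025 is a Sunday; the next business day is 3 March 2025 (Monday).
So the filing is due 3 March 2025.

3 March 2025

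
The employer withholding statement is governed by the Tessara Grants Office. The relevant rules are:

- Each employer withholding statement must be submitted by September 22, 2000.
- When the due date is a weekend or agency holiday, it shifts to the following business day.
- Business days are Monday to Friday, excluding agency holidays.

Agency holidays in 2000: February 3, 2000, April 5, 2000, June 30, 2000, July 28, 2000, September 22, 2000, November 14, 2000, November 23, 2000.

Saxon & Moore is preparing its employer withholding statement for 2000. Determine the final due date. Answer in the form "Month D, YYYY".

September 25, 2000

Start from the fixed due date, September 22, 2000.
September 22, 2000 is a listed holiday, so it moves to the next business day, September 25, 2000 (Monday).
Deadline: September 25, 2000.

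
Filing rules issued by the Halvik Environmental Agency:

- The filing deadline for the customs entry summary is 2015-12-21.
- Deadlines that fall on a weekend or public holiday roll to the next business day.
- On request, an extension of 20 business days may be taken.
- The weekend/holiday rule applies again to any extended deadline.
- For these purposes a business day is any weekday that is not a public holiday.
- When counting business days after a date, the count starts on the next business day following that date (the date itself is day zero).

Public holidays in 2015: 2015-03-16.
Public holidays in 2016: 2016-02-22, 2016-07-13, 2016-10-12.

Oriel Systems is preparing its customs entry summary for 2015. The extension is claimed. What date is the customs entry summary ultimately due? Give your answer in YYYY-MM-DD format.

Start from the fixed due date, 2015-12-21.
2015-12-21 is a Monday and not a listed holiday, so it stands.
The 20-business-day extension runs from 2015-12-21 to 2016-01-18.
2016-01-18 (Monday) is already a business day.
Final deadline: 2016-01-18.

2016-01-18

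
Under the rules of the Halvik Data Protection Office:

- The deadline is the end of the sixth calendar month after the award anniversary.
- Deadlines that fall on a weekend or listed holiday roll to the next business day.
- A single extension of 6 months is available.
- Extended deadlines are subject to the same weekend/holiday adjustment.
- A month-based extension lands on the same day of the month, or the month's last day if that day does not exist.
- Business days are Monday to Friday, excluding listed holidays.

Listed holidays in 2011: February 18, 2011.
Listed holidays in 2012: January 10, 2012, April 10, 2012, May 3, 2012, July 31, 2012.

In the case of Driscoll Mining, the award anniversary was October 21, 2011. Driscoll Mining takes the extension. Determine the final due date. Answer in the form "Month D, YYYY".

6 months after October 21, 2011 is April 2012; that month ends on April 30, 2012.
Since April 30, 2012 is a Monday and not a holiday, the date is unchanged.
Add 6 months to April 30, 2012: October 30, 2012.
October 30, 2012 falls on a Tuesday, which is a business day, so no adjustment is needed.
So the filing is due October 30, 2012.

October 30, 2012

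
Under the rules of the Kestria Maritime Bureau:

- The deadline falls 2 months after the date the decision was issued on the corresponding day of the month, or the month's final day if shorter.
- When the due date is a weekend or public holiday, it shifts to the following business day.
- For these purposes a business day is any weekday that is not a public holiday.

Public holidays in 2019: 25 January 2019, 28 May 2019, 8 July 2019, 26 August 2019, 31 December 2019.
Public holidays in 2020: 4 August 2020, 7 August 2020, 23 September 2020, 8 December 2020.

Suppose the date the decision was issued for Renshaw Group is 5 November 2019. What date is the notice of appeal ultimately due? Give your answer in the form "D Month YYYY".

6 January 2020

2 months from 5 November 2019 is 5 January 2020.
5 January 2020 falls on a Sunday. Rolling to the next business day gives 6 January 2020, a Monday.
Deadline: 6 January 2020.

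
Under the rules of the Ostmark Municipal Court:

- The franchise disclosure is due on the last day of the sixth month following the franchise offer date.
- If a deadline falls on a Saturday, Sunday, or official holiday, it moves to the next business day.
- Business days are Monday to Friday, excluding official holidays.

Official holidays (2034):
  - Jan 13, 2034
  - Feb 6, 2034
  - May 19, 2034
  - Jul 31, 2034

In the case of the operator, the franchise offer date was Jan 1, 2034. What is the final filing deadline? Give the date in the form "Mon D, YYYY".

The sixth month after Jan 1, 2034 is July 2034, whose last day is Jul 31, 2034.
Because Jul 31, 2034 is a listed holiday, the deadline becomes Aug 1, 2034 (Tuesday).
The final due date is Aug 1, 2034.

Aug 1, 2034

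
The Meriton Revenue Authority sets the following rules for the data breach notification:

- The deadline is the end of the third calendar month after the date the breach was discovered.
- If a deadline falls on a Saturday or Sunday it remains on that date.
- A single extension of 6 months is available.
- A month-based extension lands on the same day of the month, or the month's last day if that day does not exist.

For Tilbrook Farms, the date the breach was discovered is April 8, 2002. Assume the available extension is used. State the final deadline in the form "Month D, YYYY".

January 31, 2003

3 months after April 8, 2002 is July 2002; that month ends on July 31, 2002.
July 31, 2002 is a Wednesday; no weekend or holiday adjustment applies.
The 6 months extension carries July 31, 2002 to January 31, 2003.
January 31, 2003 is a Friday; no weekend or holiday adjustment applies.
So the filing is due January 31, 2003.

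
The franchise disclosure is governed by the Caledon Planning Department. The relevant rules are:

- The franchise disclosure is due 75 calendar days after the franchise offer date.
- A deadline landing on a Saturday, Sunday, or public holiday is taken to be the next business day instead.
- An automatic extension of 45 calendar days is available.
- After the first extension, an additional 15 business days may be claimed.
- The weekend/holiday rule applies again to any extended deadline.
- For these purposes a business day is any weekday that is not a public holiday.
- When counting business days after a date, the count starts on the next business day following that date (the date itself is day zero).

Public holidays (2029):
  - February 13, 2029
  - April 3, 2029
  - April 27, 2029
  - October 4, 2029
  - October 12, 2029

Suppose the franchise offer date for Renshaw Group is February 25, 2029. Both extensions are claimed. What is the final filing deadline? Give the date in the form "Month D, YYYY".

Trigger date February 25, 2029 + 75 calendar days = May 11, 2029.
May 11, 2029 (Friday) is already a business day.
Applying the 45-calendar-day extension: May 11, 2029 + 45 days = June 25, 2029.
Since June 25, 2029 is a Monday and not a holiday, the date is unchanged.
Applying the 15-business-day extension: 15 business days after June 25, 2029 is July 16, 2029.
July 16, 2029 falls on a Monday, which is a business day, so no adjustment is needed.
The final due date is July 16, 2029.

July 16, 2029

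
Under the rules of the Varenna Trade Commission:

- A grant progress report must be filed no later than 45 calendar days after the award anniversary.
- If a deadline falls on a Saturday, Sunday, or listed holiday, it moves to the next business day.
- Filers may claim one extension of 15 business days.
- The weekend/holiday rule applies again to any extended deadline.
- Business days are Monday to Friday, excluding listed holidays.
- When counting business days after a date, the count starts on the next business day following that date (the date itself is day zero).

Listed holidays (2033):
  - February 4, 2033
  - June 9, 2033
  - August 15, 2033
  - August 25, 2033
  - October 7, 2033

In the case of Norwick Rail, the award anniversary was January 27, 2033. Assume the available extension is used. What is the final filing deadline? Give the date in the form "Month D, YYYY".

April 4, 2033

45 calendar days after January 27, 2033 is March 13, 2033.
March 13, 2033 is a Sunday; the next business day is March 14, 2033 (Monday).
Counting 15 further business days from March 14, 2033 reaches April 4, 2033.
April 4, 2033 falls on a Monday, which is a business day, so no adjustment is needed.
Deadline: April 4, 2033.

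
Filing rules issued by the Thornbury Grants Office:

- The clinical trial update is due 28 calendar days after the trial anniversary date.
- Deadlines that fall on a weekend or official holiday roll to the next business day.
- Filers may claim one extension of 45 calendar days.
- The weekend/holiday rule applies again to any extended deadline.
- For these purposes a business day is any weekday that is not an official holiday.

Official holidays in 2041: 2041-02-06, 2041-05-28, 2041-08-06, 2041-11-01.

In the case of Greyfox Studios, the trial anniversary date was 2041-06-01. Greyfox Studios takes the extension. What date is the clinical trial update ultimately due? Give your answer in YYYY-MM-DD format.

2041-08-15

From 2041-06-01, 28 calendar days later is 2041-06-29.
Because 2041-06-29 is a Saturday, the deadline becomes 2041-07-01 (Monday).
With the 45-day extension, 2041-07-01 becomes 2041-08-15.
2041-08-15 falls on a Thursday, which is a business day, so no adjustment is needed.
So the filing is due 2041-08-15.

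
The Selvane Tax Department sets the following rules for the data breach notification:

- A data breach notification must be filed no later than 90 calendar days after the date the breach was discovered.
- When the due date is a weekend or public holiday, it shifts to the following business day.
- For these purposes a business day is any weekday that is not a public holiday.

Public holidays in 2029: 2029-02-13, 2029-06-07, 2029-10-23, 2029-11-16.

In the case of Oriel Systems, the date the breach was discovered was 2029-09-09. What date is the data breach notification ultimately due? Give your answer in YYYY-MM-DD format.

2029-12-10

Adding 90 calendar days to 2029-09-09 gives 2029-12-08.
2029-12-08 is a Saturday; the next business day is 2029-12-10 (Monday).
So the filing is due 2029-12-10.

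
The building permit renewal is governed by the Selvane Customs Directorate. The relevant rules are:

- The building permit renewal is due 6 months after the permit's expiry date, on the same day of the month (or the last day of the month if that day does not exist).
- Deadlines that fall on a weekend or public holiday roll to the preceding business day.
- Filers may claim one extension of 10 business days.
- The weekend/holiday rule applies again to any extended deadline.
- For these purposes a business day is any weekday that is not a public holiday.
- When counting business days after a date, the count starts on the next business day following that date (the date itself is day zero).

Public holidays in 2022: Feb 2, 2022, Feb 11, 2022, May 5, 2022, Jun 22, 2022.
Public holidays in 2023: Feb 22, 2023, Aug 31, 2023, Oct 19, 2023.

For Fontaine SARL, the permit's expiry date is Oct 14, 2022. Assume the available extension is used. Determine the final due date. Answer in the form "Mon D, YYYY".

Apr 28, 2023

Moving 6 months forward from Oct 14, 2022 on the corresponding day gives Apr 14, 2023.
Since Apr 14, 2023 is a Friday and not a holiday, the date is unchanged.
The 10-business-day extension runs from Apr 14, 2023 to Apr 28, 2023.
Apr 28, 2023 (Friday) is already a business day.
The final due date is Apr 28, 2023.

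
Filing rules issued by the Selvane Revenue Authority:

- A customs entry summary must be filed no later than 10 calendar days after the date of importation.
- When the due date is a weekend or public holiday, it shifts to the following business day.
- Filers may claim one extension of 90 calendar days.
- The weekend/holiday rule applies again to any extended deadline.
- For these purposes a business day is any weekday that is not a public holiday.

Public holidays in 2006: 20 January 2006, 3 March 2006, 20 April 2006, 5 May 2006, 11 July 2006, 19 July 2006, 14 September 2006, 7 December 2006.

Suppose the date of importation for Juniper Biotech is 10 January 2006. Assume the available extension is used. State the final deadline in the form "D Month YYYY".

From 10 January 2006, 10 calendar days later is 20 January 2006.
20 January 2006 falls on a listed holiday. Rolling to the next business day gives 23 January 2006, a Monday.
With the 90-day extension, 23 January 2006 becomes 23 April 2006.
Because 23 April 2006 is a Sunday, the deadline becomes 24 April 2006 (Monday).
So the filing is due 24 April 2006.

24 April 2006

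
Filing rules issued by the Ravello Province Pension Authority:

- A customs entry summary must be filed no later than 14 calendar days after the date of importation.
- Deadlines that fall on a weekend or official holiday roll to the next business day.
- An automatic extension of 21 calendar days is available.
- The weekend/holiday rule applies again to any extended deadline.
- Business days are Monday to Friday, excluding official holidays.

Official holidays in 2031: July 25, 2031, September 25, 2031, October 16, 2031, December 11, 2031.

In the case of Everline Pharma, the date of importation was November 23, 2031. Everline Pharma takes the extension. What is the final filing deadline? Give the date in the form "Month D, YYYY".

December 29, 2031

From November 23, 2031, 14 calendar days later is December 7, 2031.
Because December 7, 2031 is a Sunday, the deadline becomes December 8, 2031 (Monday).
With the 21-day extension, December 8, 2031 becomes December 29, 2031.
December 29, 2031 falls on a Monday, which is a business day, so no adjustment is needed.
The final due date is December 29, 2031.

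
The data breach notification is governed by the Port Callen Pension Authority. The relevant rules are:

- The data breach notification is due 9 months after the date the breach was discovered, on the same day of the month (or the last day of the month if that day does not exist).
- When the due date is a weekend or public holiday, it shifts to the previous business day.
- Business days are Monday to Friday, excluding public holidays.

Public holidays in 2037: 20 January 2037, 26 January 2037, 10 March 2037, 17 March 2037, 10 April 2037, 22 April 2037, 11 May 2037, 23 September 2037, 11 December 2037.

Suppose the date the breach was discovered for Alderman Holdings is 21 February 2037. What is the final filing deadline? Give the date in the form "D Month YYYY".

20 November 2037

Moving 9 months forward from 21 February 2037 on the corresponding day gives 21 November 2037.
Because 21 November 2037 is a Saturday, the deadline becomes 20 November 2037 (Friday).
Deadline: 20 November 2037.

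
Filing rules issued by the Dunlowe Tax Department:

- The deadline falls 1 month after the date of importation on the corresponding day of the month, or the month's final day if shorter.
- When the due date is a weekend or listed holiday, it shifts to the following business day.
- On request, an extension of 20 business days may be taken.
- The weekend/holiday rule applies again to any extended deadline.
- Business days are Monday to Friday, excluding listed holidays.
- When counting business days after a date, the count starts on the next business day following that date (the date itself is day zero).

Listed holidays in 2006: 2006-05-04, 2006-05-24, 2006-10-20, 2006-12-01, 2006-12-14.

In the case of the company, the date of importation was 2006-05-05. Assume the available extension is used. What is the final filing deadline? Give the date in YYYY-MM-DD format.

1 month from 2006-05-05 is 2006-06-05.
2006-06-05 falls on a Monday, which is a business day, so no adjustment is needed.
Applying the 20-business-day extension: 20 business days after 2006-06-05 is 2006-07-03.
2006-07-03 (Monday) is already a business day.
The final due date is 2006-07-03.

2006-07-03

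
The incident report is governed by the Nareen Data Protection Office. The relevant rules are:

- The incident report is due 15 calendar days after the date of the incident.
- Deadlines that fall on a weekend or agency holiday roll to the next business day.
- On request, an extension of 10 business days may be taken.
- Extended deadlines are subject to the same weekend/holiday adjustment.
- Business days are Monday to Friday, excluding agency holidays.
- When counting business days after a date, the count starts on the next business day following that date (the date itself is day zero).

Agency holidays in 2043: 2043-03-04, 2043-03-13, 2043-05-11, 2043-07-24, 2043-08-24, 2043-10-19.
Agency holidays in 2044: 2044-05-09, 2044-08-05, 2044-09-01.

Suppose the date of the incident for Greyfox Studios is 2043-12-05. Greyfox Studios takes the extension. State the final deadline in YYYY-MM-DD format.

2044-01-04

Adding 15 calendar days to 2043-12-05 gives 2043-12-20.
2043-12-20 is a Sunday, so it moves to the next business day, 2043-12-21 (Monday).
The 10-business-day extension runs from 2043-12-21 to 2044-01-04.
2044-01-04 (Monday) is already a business day.
The final due date is 2044-01-04.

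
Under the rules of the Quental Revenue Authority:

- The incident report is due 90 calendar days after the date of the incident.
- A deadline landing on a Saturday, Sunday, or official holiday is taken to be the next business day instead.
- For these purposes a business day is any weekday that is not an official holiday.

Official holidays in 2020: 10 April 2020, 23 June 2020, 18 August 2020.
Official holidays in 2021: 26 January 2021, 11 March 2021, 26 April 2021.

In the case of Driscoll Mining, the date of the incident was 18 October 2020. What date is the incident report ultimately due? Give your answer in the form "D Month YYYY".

18 January 2021

Adding 90 calendar days to 18 October 2020 gives 16 January 2021.
Because 16 January 2021 is a Saturday, the deadline becomes 18 January 2021 (Monday).
Deadline: 18 January 2021.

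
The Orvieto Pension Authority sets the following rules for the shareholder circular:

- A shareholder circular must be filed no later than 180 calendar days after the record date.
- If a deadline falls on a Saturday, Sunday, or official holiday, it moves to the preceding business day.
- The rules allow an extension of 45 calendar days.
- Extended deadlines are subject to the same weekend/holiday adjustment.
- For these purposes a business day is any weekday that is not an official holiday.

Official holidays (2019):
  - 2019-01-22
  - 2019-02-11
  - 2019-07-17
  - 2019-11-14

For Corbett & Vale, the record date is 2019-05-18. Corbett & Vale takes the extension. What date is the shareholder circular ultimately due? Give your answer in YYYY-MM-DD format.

From 2019-05-18, 180 calendar days later is 2019-11-14.
2019-11-14 falls on a listed holiday. Rolling to the preceding business day gives 2019-11-13, a Wednesday.
Add the 45 calendar-day extension to 2019-11-13: 2019-12-28.
2019-12-28 is a Saturday, so it moves to the preceding business day, 2019-12-27 (Friday).
The final due date is 2019-12-27.

2019-12-27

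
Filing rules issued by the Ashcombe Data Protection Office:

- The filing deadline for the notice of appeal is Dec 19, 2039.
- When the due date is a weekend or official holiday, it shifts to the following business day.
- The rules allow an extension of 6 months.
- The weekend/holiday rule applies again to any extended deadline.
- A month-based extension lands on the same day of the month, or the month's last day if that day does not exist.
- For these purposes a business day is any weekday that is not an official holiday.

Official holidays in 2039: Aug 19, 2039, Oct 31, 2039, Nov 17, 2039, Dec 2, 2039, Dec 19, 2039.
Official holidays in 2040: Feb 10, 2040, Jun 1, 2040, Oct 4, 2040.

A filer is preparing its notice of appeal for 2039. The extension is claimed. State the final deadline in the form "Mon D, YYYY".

Jun 20, 2040

Start from the fixed due date, Dec 19, 2039.
Dec 19, 2039 is a listed holiday; the next business day is Dec 20, 2039 (Tuesday).
Add 6 months to Dec 20, 2039: Jun 20, 2040.
Jun 20, 2040 is a Wednesday and not a listed holiday, so it stands.
So the filing is due Jun 20, 2040.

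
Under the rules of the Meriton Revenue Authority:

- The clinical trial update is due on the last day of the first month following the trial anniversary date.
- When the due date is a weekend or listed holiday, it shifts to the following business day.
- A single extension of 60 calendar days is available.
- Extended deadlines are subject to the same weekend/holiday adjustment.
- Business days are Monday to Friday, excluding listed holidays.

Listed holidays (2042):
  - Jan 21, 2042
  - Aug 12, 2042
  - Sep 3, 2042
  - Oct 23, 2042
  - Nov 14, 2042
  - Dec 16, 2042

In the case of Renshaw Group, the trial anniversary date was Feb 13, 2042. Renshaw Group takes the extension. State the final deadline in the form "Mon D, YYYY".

May 30, 2042

The first month after Feb 13, 2042 is March 2042, whose last day is Mar 31, 2042.
Mar 31, 2042 falls on a Monday, which is a business day, so no adjustment is needed.
With the 60-day extension, Mar 31, 2042 becomes May 30, 2042.
May 30, 2042 falls on a Friday, which is a business day, so no adjustment is needed.
So the filing is due May 30, 2042.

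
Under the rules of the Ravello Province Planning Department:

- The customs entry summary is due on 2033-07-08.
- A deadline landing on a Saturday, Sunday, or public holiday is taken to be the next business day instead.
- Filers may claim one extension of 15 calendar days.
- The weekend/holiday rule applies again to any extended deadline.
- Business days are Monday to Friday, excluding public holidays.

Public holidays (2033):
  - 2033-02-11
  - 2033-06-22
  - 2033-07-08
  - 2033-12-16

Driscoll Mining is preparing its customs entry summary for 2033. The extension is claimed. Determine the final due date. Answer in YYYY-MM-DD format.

The stated deadline is 2033-07-08.
Because 2033-07-08 is a listed holiday, the deadline becomes 2033-07-11 (Monday).
Add the 15 calendar-day extension to 2033-07-11: 2033-07-26.
2033-07-26 is a Tuesday and not a listed holiday, so it stands.
So the filing is due 2033-07-26.

2033-07-26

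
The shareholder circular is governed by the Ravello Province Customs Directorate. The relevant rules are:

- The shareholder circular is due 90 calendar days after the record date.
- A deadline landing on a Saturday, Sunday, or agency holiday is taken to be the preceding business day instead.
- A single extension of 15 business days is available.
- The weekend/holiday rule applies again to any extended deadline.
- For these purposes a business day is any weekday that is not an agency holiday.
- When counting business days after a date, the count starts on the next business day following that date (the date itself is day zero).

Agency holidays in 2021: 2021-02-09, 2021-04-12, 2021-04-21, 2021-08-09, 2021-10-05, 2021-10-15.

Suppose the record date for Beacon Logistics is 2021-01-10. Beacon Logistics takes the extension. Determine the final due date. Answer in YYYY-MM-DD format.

2021-05-04

90 calendar days after 2021-01-10 is 2021-04-10.
2021-04-10 is a Saturday, so it moves to the preceding business day, 2021-04-09 (Friday).
Counting 15 further business days from 2021-04-09 reaches 2021-05-04.
2021-05-04 (Tuesday) is already a business day.
So the filing is due 2021-05-04.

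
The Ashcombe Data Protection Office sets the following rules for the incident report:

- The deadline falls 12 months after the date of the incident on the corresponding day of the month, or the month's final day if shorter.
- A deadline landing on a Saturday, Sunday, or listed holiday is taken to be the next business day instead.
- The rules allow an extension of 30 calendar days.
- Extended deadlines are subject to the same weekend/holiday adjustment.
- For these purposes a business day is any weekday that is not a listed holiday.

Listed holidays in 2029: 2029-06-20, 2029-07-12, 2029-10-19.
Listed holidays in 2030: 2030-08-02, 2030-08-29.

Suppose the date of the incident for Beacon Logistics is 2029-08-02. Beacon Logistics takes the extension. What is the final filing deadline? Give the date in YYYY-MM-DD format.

12 months from 2029-08-02 is 2030-08-02.
2030-08-02 is a listed holiday, so it moves to the next business day, 2030-08-05 (Monday).
Applying the 30-calendar-day extension: 2030-08-05 + 30 days = 2030-09-04.
2030-09-04 falls on a Wednesday, which is a business day, so no adjustment is needed.
The final due date is 2030-09-04.

2030-09-04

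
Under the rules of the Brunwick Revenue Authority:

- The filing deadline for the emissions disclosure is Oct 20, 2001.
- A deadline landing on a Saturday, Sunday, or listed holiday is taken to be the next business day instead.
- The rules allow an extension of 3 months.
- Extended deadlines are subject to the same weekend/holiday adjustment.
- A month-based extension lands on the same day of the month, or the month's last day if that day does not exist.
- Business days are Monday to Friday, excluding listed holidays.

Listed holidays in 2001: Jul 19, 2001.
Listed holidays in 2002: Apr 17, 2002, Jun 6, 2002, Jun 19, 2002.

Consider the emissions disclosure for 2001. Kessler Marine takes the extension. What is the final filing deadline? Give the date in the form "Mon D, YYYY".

The statutory due date is Oct 20, 2001.
Oct 20, 2001 falls on a Saturday. Rolling to the next business day gives Oct 22, 2001, a Monday.
Applying the 3 months extension: 3 months after Oct 22, 2001 is Jan 22, 2002.
Since Jan 22, 2002 is a Tuesday and not a holiday, the date is unchanged.
Final deadline: Jan 22, 2002.

Jan 22, 2002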